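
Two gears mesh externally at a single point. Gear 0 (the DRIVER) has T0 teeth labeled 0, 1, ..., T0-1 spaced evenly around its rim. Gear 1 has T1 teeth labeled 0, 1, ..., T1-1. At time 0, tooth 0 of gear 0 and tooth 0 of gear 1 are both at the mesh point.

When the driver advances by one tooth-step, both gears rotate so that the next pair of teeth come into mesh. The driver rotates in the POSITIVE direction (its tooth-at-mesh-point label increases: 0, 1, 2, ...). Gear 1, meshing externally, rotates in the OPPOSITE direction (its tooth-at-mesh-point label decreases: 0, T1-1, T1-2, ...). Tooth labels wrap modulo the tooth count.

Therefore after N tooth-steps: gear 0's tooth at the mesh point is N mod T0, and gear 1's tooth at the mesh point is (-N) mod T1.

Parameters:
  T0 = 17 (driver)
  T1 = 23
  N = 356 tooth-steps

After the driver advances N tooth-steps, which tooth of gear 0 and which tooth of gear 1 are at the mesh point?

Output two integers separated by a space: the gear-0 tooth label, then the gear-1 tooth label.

Answer: 16 12

Derivation:
Gear 0 (driver, T0=17): tooth at mesh = N mod T0
  356 = 20 * 17 + 16, so 356 mod 17 = 16
  gear 0 tooth = 16
Gear 1 (driven, T1=23): tooth at mesh = (-N) mod T1
  356 = 15 * 23 + 11, so 356 mod 23 = 11
  (-356) mod 23 = (-11) mod 23 = 23 - 11 = 12
Mesh after 356 steps: gear-0 tooth 16 meets gear-1 tooth 12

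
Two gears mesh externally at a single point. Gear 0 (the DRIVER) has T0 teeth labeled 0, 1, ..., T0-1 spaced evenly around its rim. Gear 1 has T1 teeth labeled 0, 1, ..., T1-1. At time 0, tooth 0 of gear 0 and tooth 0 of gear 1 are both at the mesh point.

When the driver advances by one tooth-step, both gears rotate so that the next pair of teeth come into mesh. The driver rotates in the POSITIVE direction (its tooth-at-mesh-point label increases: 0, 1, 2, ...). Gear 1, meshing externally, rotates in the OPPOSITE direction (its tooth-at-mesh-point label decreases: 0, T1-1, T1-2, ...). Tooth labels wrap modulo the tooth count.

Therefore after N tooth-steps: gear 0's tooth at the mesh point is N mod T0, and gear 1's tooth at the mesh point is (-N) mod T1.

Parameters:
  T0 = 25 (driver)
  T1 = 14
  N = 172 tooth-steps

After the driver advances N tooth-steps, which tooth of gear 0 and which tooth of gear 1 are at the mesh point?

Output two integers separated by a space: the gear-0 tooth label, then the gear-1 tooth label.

Answer: 22 10

Derivation:
Gear 0 (driver, T0=25): tooth at mesh = N mod T0
  172 = 6 * 25 + 22, so 172 mod 25 = 22
  gear 0 tooth = 22
Gear 1 (driven, T1=14): tooth at mesh = (-N) mod T1
  172 = 12 * 14 + 4, so 172 mod 14 = 4
  (-172) mod 14 = (-4) mod 14 = 14 - 4 = 10
Mesh after 172 steps: gear-0 tooth 22 meets gear-1 tooth 10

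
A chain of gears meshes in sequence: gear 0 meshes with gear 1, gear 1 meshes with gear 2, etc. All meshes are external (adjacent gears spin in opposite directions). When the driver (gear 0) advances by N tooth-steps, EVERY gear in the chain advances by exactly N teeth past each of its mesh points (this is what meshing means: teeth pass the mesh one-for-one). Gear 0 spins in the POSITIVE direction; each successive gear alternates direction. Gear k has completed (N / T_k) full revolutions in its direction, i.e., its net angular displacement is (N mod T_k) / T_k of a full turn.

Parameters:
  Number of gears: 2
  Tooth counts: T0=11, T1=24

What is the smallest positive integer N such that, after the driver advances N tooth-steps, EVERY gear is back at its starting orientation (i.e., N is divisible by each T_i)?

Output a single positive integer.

Answer: 264

Derivation:
Gear k returns to start when N is a multiple of T_k.
All gears at start simultaneously when N is a common multiple of [11, 24]; the smallest such N is lcm(11, 24).
Start: lcm = T0 = 11
Fold in T1=24: gcd(11, 24) = 1; lcm(11, 24) = 11 * 24 / 1 = 264 / 1 = 264
Full cycle length = 264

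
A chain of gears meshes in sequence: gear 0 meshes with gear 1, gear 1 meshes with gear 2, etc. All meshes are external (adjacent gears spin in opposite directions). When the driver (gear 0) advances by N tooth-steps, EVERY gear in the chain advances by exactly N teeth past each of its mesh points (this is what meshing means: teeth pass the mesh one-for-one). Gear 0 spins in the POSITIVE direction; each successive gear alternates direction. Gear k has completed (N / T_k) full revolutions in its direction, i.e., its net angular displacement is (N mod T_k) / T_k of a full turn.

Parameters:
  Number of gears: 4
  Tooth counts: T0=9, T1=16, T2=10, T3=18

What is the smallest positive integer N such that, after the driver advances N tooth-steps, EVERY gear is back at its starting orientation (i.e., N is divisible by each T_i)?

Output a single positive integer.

Answer: 720

Derivation:
Gear k returns to start when N is a multiple of T_k.
All gears at start simultaneously when N is a common multiple of [9, 16, 10, 18]; the smallest such N is lcm(9, 16, 10, 18).
Start: lcm = T0 = 9
Fold in T1=16: gcd(9, 16) = 1; lcm(9, 16) = 9 * 16 / 1 = 144 / 1 = 144
Fold in T2=10: gcd(144, 10) = 2; lcm(144, 10) = 144 * 10 / 2 = 1440 / 2 = 720
Fold in T3=18: gcd(720, 18) = 18; lcm(720, 18) = 720 * 18 / 18 = 12960 / 18 = 720
Full cycle length = 720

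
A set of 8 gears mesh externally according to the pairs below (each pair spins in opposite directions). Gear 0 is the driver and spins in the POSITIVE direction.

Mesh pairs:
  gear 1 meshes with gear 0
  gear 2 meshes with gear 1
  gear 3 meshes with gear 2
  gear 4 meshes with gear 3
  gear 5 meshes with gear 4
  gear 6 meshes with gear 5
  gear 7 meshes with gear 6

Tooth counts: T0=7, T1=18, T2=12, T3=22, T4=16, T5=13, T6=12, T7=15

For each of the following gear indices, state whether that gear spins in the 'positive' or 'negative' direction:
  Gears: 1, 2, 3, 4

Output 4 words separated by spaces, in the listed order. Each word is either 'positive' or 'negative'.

Answer: negative positive negative positive

Derivation:
Gear 0 (driver): positive (depth 0)
  gear 1: meshes with gear 0 -> depth 1 -> negative (opposite of gear 0)
  gear 2: meshes with gear 1 -> depth 2 -> positive (opposite of gear 1)
  gear 3: meshes with gear 2 -> depth 3 -> negative (opposite of gear 2)
  gear 4: meshes with gear 3 -> depth 4 -> positive (opposite of gear 3)
  gear 5: meshes with gear 4 -> depth 5 -> negative (opposite of gear 4)
  gear 6: meshes with gear 5 -> depth 6 -> positive (opposite of gear 5)
  gear 7: meshes with gear 6 -> depth 7 -> negative (opposite of gear 6)
Queried indices 1, 2, 3, 4 -> negative, positive, negative, positive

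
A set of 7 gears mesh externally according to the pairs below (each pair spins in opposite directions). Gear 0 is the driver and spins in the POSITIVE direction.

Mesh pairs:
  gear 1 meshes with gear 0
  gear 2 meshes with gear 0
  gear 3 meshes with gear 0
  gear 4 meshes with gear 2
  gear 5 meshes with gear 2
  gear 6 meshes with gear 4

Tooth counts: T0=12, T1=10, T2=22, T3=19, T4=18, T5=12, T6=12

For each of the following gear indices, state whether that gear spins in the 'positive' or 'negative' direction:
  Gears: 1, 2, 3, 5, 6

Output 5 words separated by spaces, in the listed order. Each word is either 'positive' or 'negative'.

Gear 0 (driver): positive (depth 0)
  gear 1: meshes with gear 0 -> depth 1 -> negative (opposite of gear 0)
  gear 2: meshes with gear 0 -> depth 1 -> negative (opposite of gear 0)
  gear 3: meshes with gear 0 -> depth 1 -> negative (opposite of gear 0)
  gear 4: meshes with gear 2 -> depth 2 -> positive (opposite of gear 2)
  gear 5: meshes with gear 2 -> depth 2 -> positive (opposite of gear 2)
  gear 6: meshes with gear 4 -> depth 3 -> negative (opposite of gear 4)
Queried indices 1, 2, 3, 5, 6 -> negative, negative, negative, positive, negative

Answer: negative negative negative positive negative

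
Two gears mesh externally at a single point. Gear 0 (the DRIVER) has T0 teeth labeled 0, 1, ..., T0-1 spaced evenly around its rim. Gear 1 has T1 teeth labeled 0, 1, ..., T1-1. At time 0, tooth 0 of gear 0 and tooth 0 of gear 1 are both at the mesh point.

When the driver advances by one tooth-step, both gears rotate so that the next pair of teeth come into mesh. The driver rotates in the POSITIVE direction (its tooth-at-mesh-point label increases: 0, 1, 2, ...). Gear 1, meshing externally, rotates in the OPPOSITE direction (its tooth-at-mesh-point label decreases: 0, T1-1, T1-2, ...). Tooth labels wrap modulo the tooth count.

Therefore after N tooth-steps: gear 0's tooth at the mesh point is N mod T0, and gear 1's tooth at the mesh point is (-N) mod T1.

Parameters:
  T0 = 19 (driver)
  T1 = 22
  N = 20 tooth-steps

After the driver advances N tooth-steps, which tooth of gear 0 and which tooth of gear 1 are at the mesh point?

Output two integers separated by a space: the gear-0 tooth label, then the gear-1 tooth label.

Answer: 1 2

Derivation:
Gear 0 (driver, T0=19): tooth at mesh = N mod T0
  20 = 1 * 19 + 1, so 20 mod 19 = 1
  gear 0 tooth = 1
Gear 1 (driven, T1=22): tooth at mesh = (-N) mod T1
  20 = 0 * 22 + 20, so 20 mod 22 = 20
  (-20) mod 22 = (-20) mod 22 = 22 - 20 = 2
Mesh after 20 steps: gear-0 tooth 1 meets gear-1 tooth 2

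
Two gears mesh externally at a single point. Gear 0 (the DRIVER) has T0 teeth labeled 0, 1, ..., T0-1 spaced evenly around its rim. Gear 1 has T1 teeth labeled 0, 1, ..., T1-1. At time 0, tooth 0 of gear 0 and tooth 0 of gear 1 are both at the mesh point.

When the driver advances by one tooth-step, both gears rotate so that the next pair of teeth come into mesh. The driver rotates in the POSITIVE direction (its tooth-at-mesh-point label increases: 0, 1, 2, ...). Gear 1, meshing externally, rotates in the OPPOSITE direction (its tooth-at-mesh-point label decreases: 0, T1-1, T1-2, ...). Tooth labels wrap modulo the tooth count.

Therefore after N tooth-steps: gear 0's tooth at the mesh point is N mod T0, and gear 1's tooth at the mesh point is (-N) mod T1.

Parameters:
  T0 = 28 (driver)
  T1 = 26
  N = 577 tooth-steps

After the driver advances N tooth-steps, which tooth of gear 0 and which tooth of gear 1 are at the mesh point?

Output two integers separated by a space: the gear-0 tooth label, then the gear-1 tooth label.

Answer: 17 21

Derivation:
Gear 0 (driver, T0=28): tooth at mesh = N mod T0
  577 = 20 * 28 + 17, so 577 mod 28 = 17
  gear 0 tooth = 17
Gear 1 (driven, T1=26): tooth at mesh = (-N) mod T1
  577 = 22 * 26 + 5, so 577 mod 26 = 5
  (-577) mod 26 = (-5) mod 26 = 26 - 5 = 21
Mesh after 577 steps: gear-0 tooth 17 meets gear-1 tooth 21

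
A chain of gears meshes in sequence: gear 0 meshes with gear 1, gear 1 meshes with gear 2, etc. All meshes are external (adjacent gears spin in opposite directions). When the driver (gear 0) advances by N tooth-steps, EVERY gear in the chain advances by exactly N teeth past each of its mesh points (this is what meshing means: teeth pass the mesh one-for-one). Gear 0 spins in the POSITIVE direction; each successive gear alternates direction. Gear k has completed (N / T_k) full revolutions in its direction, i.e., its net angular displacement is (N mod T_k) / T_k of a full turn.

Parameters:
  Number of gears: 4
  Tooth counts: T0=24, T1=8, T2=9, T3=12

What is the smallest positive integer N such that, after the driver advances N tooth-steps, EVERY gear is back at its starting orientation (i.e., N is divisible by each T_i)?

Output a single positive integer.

Gear k returns to start when N is a multiple of T_k.
All gears at start simultaneously when N is a common multiple of [24, 8, 9, 12]; the smallest such N is lcm(24, 8, 9, 12).
Start: lcm = T0 = 24
Fold in T1=8: gcd(24, 8) = 8; lcm(24, 8) = 24 * 8 / 8 = 192 / 8 = 24
Fold in T2=9: gcd(24, 9) = 3; lcm(24, 9) = 24 * 9 / 3 = 216 / 3 = 72
Fold in T3=12: gcd(72, 12) = 12; lcm(72, 12) = 72 * 12 / 12 = 864 / 12 = 72
Full cycle length = 72

Answer: 72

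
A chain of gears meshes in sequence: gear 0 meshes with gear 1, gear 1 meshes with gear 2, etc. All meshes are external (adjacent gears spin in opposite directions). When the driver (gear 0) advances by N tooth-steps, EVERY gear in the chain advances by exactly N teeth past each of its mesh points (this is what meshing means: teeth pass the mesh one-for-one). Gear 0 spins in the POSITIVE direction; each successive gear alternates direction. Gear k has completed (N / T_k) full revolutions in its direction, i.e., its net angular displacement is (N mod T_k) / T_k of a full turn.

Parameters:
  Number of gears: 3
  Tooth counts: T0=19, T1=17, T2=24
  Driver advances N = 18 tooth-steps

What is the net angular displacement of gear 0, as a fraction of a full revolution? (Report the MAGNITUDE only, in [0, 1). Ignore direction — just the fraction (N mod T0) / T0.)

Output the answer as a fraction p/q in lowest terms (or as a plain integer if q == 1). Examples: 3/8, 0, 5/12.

Chain of 3 gears, tooth counts: [19, 17, 24]
  gear 0: T0=19, direction=positive, advance = 18 mod 19 = 18 teeth = 18/19 turn
  gear 1: T1=17, direction=negative, advance = 18 mod 17 = 1 teeth = 1/17 turn
  gear 2: T2=24, direction=positive, advance = 18 mod 24 = 18 teeth = 18/24 turn
Gear 0: 18 mod 19 = 18
Fraction = 18 / 19 = 18/19 (gcd(18,19)=1) = 18/19

Answer: 18/19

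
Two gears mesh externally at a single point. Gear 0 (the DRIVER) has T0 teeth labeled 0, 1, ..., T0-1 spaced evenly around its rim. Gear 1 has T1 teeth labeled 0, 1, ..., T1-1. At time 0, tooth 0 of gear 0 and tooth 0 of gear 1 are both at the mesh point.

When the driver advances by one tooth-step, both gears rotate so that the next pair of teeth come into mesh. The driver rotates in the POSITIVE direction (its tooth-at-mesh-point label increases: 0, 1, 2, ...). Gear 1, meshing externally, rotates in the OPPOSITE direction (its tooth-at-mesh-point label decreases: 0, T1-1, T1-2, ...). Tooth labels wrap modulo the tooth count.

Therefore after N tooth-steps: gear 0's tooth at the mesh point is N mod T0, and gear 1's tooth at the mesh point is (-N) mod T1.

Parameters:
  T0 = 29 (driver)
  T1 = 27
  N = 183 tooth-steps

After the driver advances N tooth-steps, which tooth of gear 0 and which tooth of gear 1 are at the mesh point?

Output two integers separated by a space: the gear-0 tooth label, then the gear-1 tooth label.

Gear 0 (driver, T0=29): tooth at mesh = N mod T0
  183 = 6 * 29 + 9, so 183 mod 29 = 9
  gear 0 tooth = 9
Gear 1 (driven, T1=27): tooth at mesh = (-N) mod T1
  183 = 6 * 27 + 21, so 183 mod 27 = 21
  (-183) mod 27 = (-21) mod 27 = 27 - 21 = 6
Mesh after 183 steps: gear-0 tooth 9 meets gear-1 tooth 6

Answer: 9 6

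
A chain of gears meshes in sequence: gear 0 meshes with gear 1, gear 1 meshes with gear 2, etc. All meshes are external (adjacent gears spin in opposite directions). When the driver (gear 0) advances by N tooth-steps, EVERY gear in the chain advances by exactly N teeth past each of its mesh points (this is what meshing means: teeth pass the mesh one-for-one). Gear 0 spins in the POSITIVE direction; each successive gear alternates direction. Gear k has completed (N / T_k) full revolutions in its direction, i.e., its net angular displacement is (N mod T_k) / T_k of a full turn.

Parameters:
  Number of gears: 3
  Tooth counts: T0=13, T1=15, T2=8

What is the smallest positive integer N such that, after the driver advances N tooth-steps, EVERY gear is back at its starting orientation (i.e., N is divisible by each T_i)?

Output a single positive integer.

Answer: 1560

Derivation:
Gear k returns to start when N is a multiple of T_k.
All gears at start simultaneously when N is a common multiple of [13, 15, 8]; the smallest such N is lcm(13, 15, 8).
Start: lcm = T0 = 13
Fold in T1=15: gcd(13, 15) = 1; lcm(13, 15) = 13 * 15 / 1 = 195 / 1 = 195
Fold in T2=8: gcd(195, 8) = 1; lcm(195, 8) = 195 * 8 / 1 = 1560 / 1 = 1560
Full cycle length = 1560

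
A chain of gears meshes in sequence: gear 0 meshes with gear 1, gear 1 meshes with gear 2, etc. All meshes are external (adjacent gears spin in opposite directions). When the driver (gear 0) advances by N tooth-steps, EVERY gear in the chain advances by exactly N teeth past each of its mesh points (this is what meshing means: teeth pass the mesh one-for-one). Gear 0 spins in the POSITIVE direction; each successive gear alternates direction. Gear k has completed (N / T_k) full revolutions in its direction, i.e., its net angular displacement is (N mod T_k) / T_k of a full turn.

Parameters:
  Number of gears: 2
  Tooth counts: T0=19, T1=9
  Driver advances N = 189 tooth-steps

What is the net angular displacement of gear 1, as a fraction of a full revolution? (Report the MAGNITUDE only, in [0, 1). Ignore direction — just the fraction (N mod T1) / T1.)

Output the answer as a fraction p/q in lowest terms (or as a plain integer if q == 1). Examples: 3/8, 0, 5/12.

Chain of 2 gears, tooth counts: [19, 9]
  gear 0: T0=19, direction=positive, advance = 189 mod 19 = 18 teeth = 18/19 turn
  gear 1: T1=9, direction=negative, advance = 189 mod 9 = 0 teeth = 0/9 turn
Gear 1: 189 mod 9 = 0
Fraction = 0 / 9 = 0/1 (gcd(0,9)=9) = 0

Answer: 0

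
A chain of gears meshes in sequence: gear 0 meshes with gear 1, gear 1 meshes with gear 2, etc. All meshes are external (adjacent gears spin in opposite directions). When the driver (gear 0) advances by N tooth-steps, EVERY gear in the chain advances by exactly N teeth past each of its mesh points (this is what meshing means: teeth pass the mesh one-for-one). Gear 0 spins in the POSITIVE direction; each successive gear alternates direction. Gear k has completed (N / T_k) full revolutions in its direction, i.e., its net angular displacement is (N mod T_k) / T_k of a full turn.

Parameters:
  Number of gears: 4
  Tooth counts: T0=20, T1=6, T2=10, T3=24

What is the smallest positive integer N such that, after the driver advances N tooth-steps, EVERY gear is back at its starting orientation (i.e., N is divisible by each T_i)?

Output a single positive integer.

Answer: 120

Derivation:
Gear k returns to start when N is a multiple of T_k.
All gears at start simultaneously when N is a common multiple of [20, 6, 10, 24]; the smallest such N is lcm(20, 6, 10, 24).
Start: lcm = T0 = 20
Fold in T1=6: gcd(20, 6) = 2; lcm(20, 6) = 20 * 6 / 2 = 120 / 2 = 60
Fold in T2=10: gcd(60, 10) = 10; lcm(60, 10) = 60 * 10 / 10 = 600 / 10 = 60
Fold in T3=24: gcd(60, 24) = 12; lcm(60, 24) = 60 * 24 / 12 = 1440 / 12 = 120
Full cycle length = 120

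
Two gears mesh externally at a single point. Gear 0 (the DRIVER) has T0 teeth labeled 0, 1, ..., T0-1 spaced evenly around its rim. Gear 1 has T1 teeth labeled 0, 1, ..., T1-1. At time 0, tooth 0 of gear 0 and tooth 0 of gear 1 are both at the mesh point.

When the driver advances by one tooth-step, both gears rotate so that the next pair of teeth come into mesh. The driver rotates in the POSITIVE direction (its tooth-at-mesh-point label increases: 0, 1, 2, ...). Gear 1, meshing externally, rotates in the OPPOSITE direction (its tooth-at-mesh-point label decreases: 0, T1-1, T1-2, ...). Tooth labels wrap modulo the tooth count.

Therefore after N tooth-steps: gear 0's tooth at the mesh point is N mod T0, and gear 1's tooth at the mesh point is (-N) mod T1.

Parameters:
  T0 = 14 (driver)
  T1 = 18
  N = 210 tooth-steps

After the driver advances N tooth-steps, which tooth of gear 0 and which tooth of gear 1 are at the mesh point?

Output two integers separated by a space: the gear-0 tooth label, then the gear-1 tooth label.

Answer: 0 6

Derivation:
Gear 0 (driver, T0=14): tooth at mesh = N mod T0
  210 = 15 * 14 + 0, so 210 mod 14 = 0
  gear 0 tooth = 0
Gear 1 (driven, T1=18): tooth at mesh = (-N) mod T1
  210 = 11 * 18 + 12, so 210 mod 18 = 12
  (-210) mod 18 = (-12) mod 18 = 18 - 12 = 6
Mesh after 210 steps: gear-0 tooth 0 meets gear-1 tooth 6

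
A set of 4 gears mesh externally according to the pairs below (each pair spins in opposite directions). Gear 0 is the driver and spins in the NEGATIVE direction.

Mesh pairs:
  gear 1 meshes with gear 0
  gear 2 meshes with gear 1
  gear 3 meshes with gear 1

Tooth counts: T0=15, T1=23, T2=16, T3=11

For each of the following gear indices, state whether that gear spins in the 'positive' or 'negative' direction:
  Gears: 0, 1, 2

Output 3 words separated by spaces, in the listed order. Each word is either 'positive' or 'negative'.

Gear 0 (driver): negative (depth 0)
  gear 1: meshes with gear 0 -> depth 1 -> positive (opposite of gear 0)
  gear 2: meshes with gear 1 -> depth 2 -> negative (opposite of gear 1)
  gear 3: meshes with gear 1 -> depth 2 -> negative (opposite of gear 1)
Queried indices 0, 1, 2 -> negative, positive, negative

Answer: negative positive negative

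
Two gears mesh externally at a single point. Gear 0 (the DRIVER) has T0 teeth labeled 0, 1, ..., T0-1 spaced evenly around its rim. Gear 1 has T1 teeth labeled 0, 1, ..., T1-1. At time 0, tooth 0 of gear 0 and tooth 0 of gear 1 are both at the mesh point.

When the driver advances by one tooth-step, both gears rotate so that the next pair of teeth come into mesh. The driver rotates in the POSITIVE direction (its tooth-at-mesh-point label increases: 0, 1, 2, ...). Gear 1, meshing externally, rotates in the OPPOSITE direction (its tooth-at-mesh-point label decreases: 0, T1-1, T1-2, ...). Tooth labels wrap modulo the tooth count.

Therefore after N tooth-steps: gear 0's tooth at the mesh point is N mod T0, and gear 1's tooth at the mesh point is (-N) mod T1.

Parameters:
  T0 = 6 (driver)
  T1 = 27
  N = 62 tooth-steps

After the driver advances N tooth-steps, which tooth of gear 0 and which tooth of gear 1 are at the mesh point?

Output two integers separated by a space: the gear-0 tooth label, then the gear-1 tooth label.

Gear 0 (driver, T0=6): tooth at mesh = N mod T0
  62 = 10 * 6 + 2, so 62 mod 6 = 2
  gear 0 tooth = 2
Gear 1 (driven, T1=27): tooth at mesh = (-N) mod T1
  62 = 2 * 27 + 8, so 62 mod 27 = 8
  (-62) mod 27 = (-8) mod 27 = 27 - 8 = 19
Mesh after 62 steps: gear-0 tooth 2 meets gear-1 tooth 19

Answer: 2 19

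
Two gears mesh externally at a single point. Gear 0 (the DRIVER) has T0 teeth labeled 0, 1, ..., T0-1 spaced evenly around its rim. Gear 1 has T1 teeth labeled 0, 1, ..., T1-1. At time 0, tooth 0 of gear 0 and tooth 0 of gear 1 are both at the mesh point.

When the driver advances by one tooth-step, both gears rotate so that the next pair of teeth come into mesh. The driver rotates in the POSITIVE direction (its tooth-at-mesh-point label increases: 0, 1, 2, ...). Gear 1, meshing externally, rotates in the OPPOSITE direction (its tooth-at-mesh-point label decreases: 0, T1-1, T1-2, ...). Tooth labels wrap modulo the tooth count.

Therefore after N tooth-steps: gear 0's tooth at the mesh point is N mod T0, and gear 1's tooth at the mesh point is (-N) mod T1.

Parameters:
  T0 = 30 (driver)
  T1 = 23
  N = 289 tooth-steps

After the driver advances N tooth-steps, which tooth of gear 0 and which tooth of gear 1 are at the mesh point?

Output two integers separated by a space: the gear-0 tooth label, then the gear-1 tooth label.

Gear 0 (driver, T0=30): tooth at mesh = N mod T0
  289 = 9 * 30 + 19, so 289 mod 30 = 19
  gear 0 tooth = 19
Gear 1 (driven, T1=23): tooth at mesh = (-N) mod T1
  289 = 12 * 23 + 13, so 289 mod 23 = 13
  (-289) mod 23 = (-13) mod 23 = 23 - 13 = 10
Mesh after 289 steps: gear-0 tooth 19 meets gear-1 tooth 10

Answer: 19 10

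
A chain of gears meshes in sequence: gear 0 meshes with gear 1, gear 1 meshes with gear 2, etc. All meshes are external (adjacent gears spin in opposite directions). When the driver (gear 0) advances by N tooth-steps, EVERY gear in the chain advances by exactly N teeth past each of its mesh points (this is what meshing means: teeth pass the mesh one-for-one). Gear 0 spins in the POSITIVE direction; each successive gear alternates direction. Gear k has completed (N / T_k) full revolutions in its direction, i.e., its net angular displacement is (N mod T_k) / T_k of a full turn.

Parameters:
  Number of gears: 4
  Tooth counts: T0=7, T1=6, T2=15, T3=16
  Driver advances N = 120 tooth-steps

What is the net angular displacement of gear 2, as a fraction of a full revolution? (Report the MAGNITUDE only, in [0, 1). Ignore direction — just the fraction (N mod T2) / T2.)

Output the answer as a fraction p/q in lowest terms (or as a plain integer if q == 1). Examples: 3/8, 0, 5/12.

Answer: 0

Derivation:
Chain of 4 gears, tooth counts: [7, 6, 15, 16]
  gear 0: T0=7, direction=positive, advance = 120 mod 7 = 1 teeth = 1/7 turn
  gear 1: T1=6, direction=negative, advance = 120 mod 6 = 0 teeth = 0/6 turn
  gear 2: T2=15, direction=positive, advance = 120 mod 15 = 0 teeth = 0/15 turn
  gear 3: T3=16, direction=negative, advance = 120 mod 16 = 8 teeth = 8/16 turn
Gear 2: 120 mod 15 = 0
Fraction = 0 / 15 = 0/1 (gcd(0,15)=15) = 0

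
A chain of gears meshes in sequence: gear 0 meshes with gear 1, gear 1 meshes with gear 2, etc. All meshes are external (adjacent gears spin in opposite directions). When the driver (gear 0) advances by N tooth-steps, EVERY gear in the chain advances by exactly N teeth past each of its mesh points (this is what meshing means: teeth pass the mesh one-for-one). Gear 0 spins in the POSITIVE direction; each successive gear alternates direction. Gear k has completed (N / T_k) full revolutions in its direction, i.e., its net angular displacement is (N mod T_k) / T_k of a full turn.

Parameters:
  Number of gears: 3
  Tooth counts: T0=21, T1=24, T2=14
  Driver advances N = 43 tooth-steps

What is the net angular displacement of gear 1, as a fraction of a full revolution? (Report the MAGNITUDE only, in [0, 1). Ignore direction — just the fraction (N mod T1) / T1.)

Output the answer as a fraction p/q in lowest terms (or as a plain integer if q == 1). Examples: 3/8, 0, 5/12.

Chain of 3 gears, tooth counts: [21, 24, 14]
  gear 0: T0=21, direction=positive, advance = 43 mod 21 = 1 teeth = 1/21 turn
  gear 1: T1=24, direction=negative, advance = 43 mod 24 = 19 teeth = 19/24 turn
  gear 2: T2=14, direction=positive, advance = 43 mod 14 = 1 teeth = 1/14 turn
Gear 1: 43 mod 24 = 19
Fraction = 19 / 24 = 19/24 (gcd(19,24)=1) = 19/24

Answer: 19/24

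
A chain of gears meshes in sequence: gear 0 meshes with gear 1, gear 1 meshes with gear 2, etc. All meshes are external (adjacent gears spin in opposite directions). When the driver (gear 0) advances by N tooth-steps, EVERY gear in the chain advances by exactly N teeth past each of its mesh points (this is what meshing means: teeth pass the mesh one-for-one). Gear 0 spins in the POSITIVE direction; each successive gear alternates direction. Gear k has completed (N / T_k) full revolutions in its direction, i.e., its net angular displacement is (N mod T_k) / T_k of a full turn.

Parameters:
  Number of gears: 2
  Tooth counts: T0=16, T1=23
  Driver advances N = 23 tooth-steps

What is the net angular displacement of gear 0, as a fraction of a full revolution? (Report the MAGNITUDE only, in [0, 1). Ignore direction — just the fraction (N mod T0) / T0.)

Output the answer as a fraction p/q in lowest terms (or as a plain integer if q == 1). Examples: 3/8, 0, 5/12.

Chain of 2 gears, tooth counts: [16, 23]
  gear 0: T0=16, direction=positive, advance = 23 mod 16 = 7 teeth = 7/16 turn
  gear 1: T1=23, direction=negative, advance = 23 mod 23 = 0 teeth = 0/23 turn
Gear 0: 23 mod 16 = 7
Fraction = 7 / 16 = 7/16 (gcd(7,16)=1) = 7/16

Answer: 7/16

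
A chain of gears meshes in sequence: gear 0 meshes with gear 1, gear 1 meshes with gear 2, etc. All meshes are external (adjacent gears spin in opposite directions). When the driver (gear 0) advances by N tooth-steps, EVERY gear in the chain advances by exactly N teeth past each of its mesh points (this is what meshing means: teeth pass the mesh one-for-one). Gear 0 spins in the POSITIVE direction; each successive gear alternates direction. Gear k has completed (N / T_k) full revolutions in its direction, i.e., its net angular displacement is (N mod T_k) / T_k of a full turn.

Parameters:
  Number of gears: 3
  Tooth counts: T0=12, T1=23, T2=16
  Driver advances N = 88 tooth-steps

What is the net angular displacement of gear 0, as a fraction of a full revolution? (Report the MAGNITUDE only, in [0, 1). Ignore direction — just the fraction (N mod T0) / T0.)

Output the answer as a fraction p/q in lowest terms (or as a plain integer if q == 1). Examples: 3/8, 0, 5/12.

Answer: 1/3

Derivation:
Chain of 3 gears, tooth counts: [12, 23, 16]
  gear 0: T0=12, direction=positive, advance = 88 mod 12 = 4 teeth = 4/12 turn
  gear 1: T1=23, direction=negative, advance = 88 mod 23 = 19 teeth = 19/23 turn
  gear 2: T2=16, direction=positive, advance = 88 mod 16 = 8 teeth = 8/16 turn
Gear 0: 88 mod 12 = 4
Fraction = 4 / 12 = 1/3 (gcd(4,12)=4) = 1/3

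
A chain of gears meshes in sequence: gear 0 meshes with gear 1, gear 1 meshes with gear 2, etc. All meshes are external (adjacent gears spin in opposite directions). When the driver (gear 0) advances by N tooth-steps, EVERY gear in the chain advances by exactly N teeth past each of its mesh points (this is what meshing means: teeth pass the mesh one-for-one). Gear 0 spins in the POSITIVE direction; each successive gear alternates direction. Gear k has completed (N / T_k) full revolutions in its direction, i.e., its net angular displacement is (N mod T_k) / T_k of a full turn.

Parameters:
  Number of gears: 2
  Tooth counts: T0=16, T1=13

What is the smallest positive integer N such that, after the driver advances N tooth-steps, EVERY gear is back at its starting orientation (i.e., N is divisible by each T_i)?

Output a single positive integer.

Gear k returns to start when N is a multiple of T_k.
All gears at start simultaneously when N is a common multiple of [16, 13]; the smallest such N is lcm(16, 13).
Start: lcm = T0 = 16
Fold in T1=13: gcd(16, 13) = 1; lcm(16, 13) = 16 * 13 / 1 = 208 / 1 = 208
Full cycle length = 208

Answer: 208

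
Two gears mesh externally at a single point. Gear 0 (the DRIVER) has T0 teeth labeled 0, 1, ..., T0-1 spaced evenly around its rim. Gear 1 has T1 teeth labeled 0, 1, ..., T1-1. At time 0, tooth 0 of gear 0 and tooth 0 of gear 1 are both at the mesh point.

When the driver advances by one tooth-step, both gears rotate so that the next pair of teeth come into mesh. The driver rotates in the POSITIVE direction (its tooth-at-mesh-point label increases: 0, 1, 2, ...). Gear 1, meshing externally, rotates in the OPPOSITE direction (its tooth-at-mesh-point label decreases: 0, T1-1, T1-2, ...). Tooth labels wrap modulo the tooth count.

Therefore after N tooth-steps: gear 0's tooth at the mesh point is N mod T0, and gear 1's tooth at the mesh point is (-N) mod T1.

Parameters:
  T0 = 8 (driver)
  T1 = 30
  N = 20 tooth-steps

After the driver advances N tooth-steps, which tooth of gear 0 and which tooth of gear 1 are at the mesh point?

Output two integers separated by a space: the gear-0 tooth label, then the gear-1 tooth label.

Answer: 4 10

Derivation:
Gear 0 (driver, T0=8): tooth at mesh = N mod T0
  20 = 2 * 8 + 4, so 20 mod 8 = 4
  gear 0 tooth = 4
Gear 1 (driven, T1=30): tooth at mesh = (-N) mod T1
  20 = 0 * 30 + 20, so 20 mod 30 = 20
  (-20) mod 30 = (-20) mod 30 = 30 - 20 = 10
Mesh after 20 steps: gear-0 tooth 4 meets gear-1 tooth 10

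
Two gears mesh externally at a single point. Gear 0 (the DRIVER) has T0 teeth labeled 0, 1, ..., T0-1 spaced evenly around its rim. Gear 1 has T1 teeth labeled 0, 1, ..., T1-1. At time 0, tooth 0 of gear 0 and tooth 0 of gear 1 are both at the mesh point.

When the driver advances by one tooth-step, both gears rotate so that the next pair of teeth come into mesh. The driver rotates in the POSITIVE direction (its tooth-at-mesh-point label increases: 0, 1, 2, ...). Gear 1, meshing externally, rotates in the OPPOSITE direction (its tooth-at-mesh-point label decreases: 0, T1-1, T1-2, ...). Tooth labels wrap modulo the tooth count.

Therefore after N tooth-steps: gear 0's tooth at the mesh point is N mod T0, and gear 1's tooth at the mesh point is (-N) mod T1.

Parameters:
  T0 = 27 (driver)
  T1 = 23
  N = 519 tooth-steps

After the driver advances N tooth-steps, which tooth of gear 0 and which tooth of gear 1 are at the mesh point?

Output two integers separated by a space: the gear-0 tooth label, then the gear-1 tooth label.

Gear 0 (driver, T0=27): tooth at mesh = N mod T0
  519 = 19 * 27 + 6, so 519 mod 27 = 6
  gear 0 tooth = 6
Gear 1 (driven, T1=23): tooth at mesh = (-N) mod T1
  519 = 22 * 23 + 13, so 519 mod 23 = 13
  (-519) mod 23 = (-13) mod 23 = 23 - 13 = 10
Mesh after 519 steps: gear-0 tooth 6 meets gear-1 tooth 10

Answer: 6 10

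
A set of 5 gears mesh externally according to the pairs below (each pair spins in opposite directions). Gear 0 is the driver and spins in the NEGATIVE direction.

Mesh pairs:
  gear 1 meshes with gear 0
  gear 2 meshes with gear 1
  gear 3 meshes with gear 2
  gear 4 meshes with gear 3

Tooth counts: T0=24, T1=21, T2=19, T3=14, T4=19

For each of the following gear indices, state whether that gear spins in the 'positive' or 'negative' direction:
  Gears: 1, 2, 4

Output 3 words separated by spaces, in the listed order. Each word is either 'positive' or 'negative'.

Gear 0 (driver): negative (depth 0)
  gear 1: meshes with gear 0 -> depth 1 -> positive (opposite of gear 0)
  gear 2: meshes with gear 1 -> depth 2 -> negative (opposite of gear 1)
  gear 3: meshes with gear 2 -> depth 3 -> positive (opposite of gear 2)
  gear 4: meshes with gear 3 -> depth 4 -> negative (opposite of gear 3)
Queried indices 1, 2, 4 -> positive, negative, negative

Answer: positive negative negative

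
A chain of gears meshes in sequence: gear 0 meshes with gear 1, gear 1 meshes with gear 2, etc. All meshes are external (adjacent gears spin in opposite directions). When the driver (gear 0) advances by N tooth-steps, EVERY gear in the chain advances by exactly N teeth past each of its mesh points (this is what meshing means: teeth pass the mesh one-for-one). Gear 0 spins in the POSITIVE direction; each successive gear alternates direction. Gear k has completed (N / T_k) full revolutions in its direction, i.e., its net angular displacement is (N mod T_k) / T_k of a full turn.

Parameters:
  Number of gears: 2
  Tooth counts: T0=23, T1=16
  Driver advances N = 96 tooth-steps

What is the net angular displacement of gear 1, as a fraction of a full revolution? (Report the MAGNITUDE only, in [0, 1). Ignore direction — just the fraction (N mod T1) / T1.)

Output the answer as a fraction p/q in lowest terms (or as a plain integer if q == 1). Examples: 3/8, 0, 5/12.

Answer: 0

Derivation:
Chain of 2 gears, tooth counts: [23, 16]
  gear 0: T0=23, direction=positive, advance = 96 mod 23 = 4 teeth = 4/23 turn
  gear 1: T1=16, direction=negative, advance = 96 mod 16 = 0 teeth = 0/16 turn
Gear 1: 96 mod 16 = 0
Fraction = 0 / 16 = 0/1 (gcd(0,16)=16) = 0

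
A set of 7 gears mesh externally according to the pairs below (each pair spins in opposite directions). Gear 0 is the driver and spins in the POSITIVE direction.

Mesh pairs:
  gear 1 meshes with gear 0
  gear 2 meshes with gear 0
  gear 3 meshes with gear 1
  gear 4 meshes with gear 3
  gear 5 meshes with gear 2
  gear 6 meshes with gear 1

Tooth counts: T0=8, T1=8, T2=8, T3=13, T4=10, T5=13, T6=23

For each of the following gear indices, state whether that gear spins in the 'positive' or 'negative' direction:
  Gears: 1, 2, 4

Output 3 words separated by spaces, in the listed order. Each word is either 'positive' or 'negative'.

Answer: negative negative negative

Derivation:
Gear 0 (driver): positive (depth 0)
  gear 1: meshes with gear 0 -> depth 1 -> negative (opposite of gear 0)
  gear 2: meshes with gear 0 -> depth 1 -> negative (opposite of gear 0)
  gear 3: meshes with gear 1 -> depth 2 -> positive (opposite of gear 1)
  gear 4: meshes with gear 3 -> depth 3 -> negative (opposite of gear 3)
  gear 5: meshes with gear 2 -> depth 2 -> positive (opposite of gear 2)
  gear 6: meshes with gear 1 -> depth 2 -> positive (opposite of gear 1)
Queried indices 1, 2, 4 -> negative, negative, negative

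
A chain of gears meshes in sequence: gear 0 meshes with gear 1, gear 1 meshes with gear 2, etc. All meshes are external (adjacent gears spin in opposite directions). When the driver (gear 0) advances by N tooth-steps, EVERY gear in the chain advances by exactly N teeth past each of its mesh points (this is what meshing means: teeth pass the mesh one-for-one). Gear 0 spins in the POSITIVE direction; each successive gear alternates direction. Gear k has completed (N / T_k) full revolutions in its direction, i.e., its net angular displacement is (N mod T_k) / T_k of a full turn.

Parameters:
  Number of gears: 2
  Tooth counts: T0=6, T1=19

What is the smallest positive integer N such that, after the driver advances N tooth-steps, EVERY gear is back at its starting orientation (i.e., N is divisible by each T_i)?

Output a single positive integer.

Gear k returns to start when N is a multiple of T_k.
All gears at start simultaneously when N is a common multiple of [6, 19]; the smallest such N is lcm(6, 19).
Start: lcm = T0 = 6
Fold in T1=19: gcd(6, 19) = 1; lcm(6, 19) = 6 * 19 / 1 = 114 / 1 = 114
Full cycle length = 114

Answer: 114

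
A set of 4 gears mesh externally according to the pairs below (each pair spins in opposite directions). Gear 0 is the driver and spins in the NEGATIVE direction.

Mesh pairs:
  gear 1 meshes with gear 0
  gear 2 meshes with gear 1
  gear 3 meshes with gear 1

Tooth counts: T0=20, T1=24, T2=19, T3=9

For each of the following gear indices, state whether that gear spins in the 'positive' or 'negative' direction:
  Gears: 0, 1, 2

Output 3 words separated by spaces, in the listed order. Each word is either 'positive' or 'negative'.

Gear 0 (driver): negative (depth 0)
  gear 1: meshes with gear 0 -> depth 1 -> positive (opposite of gear 0)
  gear 2: meshes with gear 1 -> depth 2 -> negative (opposite of gear 1)
  gear 3: meshes with gear 1 -> depth 2 -> negative (opposite of gear 1)
Queried indices 0, 1, 2 -> negative, positive, negative

Answer: negative positive negative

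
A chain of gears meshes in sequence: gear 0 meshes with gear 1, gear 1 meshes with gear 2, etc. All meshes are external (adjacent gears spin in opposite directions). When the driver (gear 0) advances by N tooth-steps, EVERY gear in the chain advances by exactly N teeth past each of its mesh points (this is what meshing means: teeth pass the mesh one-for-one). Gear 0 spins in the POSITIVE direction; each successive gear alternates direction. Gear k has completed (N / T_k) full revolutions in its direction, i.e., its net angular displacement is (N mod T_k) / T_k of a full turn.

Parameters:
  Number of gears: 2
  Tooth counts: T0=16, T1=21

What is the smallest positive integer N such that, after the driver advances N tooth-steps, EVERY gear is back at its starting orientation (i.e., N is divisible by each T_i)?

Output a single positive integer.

Answer: 336

Derivation:
Gear k returns to start when N is a multiple of T_k.
All gears at start simultaneously when N is a common multiple of [16, 21]; the smallest such N is lcm(16, 21).
Start: lcm = T0 = 16
Fold in T1=21: gcd(16, 21) = 1; lcm(16, 21) = 16 * 21 / 1 = 336 / 1 = 336
Full cycle length = 336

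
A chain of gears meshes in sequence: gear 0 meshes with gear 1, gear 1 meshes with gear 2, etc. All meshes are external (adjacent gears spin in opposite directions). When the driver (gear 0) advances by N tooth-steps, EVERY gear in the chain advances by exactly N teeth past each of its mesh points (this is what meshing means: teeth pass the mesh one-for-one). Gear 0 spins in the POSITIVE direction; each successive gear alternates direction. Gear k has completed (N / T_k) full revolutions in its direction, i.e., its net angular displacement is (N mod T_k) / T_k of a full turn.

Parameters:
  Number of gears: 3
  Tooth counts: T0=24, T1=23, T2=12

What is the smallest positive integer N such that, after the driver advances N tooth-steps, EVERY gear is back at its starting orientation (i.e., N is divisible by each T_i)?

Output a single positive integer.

Gear k returns to start when N is a multiple of T_k.
All gears at start simultaneously when N is a common multiple of [24, 23, 12]; the smallest such N is lcm(24, 23, 12).
Start: lcm = T0 = 24
Fold in T1=23: gcd(24, 23) = 1; lcm(24, 23) = 24 * 23 / 1 = 552 / 1 = 552
Fold in T2=12: gcd(552, 12) = 12; lcm(552, 12) = 552 * 12 / 12 = 6624 / 12 = 552
Full cycle length = 552

Answer: 552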